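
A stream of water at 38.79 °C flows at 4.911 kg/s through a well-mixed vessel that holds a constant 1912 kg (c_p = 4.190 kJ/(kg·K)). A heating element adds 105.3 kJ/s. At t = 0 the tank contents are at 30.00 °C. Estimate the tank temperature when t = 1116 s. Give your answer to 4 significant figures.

M c_p dT/dt = ṁ c_p (T_in − T) + Q̇.
Rearrange: dT/dt = (T_ss − T)/τ with τ = M/ṁ = 389.330 s and T_ss = T_in + Q̇/(ṁ c_p) = 43.9073 °C.
T approaches T_ss exponentially: T(t) = T_ss + (T₀ − T_ss) e^(−t/τ).
T(1116) = 43.9073 + (-13.9073)·e^(−1116/389.330) = 43.9073 + (-13.9073)·0.0568999 = 43.1160 °C.

43.12 °C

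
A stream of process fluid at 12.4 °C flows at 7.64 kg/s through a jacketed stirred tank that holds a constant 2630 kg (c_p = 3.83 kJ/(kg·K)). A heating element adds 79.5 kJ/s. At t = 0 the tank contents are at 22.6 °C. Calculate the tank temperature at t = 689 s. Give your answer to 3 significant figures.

16.1 °C

Energy balance: M c_p dT/dt = ṁ c_p (T_in − T) + 79.5.
Rearrange: dT/dt = (T_ss − T)/τ with τ = M/ṁ = 344.24 s and T_ss = T_in + Q̇/(ṁ c_p) = 15.117 °C.
Solution: T(t) = T_ss + (T₀ − T_ss) e^(−t/τ).
T(689) = 15.117 + (7.4831)·e^(−689/344.24) = 15.117 + (7.4831)·0.13513 = 16.128 °C.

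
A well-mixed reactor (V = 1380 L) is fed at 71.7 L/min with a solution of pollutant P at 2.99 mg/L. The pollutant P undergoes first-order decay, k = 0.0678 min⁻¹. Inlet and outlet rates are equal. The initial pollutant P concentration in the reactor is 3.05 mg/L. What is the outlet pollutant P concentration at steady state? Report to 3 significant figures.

1.30 mg/L

Species balance: V dC/dt = Q C_in − Q C − k V C.
At steady state: 0 = Q C_in − (Q + kV) C_ss, so C_ss = Q C_in/(Q + kV).
C_ss = 71.7·2.99/(71.7 + 0.0678·1380) = 214.38/165.26 = 1.2972 mg/L.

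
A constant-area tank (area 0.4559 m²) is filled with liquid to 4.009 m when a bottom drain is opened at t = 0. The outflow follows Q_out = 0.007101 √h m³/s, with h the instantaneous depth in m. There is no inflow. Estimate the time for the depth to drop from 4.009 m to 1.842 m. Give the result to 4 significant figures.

With no inflow, A dh/dt = −0.007101 √h.
This is separable: 2 d(√h)/dt = −0.007101/A, so √h = √h₀ − (0.007101/(2A)) t.
t = 2A(√h₀ − √h)/0.007101 = 2·0.4559·(√4.009 − √1.842)/0.007101
  = 0.911800 × (2.00225 − 1.35720) / 0.007101 = 82.8267 s.

82.83 s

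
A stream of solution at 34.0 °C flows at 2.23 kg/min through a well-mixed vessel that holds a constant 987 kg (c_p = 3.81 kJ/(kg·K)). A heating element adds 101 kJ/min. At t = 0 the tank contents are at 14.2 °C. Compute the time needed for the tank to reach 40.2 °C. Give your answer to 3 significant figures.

M c_p dT/dt = ṁ c_p (T_in − T) + Q̇.
τ = M/ṁ = 442.60 min; T_ss = T_in + Q̇/(ṁ c_p) = 45.888 °C.
T(t) = T_ss + (T₀ − T_ss) e^(−t/τ). Set T = 40.2:
e^(−t/τ) = (40.2 − 45.888)/(14.2 − 45.888) = 0.17949
t = −442.60 · ln(0.17949) = 760.23 min.

760 min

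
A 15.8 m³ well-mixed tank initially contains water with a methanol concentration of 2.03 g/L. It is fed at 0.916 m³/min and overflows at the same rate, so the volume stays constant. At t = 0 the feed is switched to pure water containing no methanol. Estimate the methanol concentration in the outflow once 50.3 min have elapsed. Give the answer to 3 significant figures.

Species balance on the tank: V dC/dt = Q(C_in − C).
Time constant τ = V/Q = 15.8/0.916 = 17.249 min.
Integrating: C(t) = C_in + (C₀ − C_in) e^(−t/τ).
C(50.3) = 0 + (2.03 − 0)·e^(−50.3/17.249) = 0 + (2.0300)·0.054143 = 0.10991 g/L.

0.110 g/L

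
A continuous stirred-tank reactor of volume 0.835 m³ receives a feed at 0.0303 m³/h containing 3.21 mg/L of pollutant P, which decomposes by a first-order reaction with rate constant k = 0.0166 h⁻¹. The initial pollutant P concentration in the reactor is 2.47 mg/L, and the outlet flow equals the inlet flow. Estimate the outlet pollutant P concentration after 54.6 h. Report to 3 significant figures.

2.22 mg/L

V dC/dt = Q(C_in − C) − k V C.
This is linear with rate a = Q/V + k = 0.052887 h⁻¹.
C_ss = Q C_in/(Q + kV) = 2.2025 mg/L; C(t) = C_ss + (C₀ − C_ss) e^(−a t).
C(54.6) = 2.2025 + (0.26754)·e^(−0.052887·54.6) = 2.2025 + (0.26754)·0.055707 = 2.2174 mg/L.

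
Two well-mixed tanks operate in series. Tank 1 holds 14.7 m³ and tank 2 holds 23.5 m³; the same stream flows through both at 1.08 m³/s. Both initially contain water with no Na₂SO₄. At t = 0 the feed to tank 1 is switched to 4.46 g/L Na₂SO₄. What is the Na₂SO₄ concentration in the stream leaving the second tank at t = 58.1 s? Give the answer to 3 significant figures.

3.74 g/L

Each tank obeys Vᵢ dCᵢ/dt = Q(Cᵢ₋₁ − Cᵢ), so τᵢ = Vᵢ/Q.
τ₁ = 14.7/1.08 = 13.611 s; τ₂ = 23.5/1.08 = 21.759 s.
Tank 1: C₁ = C_in(1 − e^(−t/τ₁)). Tank 2 (τ₁ ≠ τ₂): C₂ = C_in[1 − (τ₁ e^(−t/τ₁) − τ₂ e^(−t/τ₂))/(τ₁ − τ₂)].
At t = 58.1: e^(−t/τ₁) = 0.014002, e^(−t/τ₂) = 0.069243.
C₂ = 4.46·[1 − (13.611·0.014002 − 21.759·0.069243)/(-8.1481)] = 4.46·0.83848 = 3.7396 g/L.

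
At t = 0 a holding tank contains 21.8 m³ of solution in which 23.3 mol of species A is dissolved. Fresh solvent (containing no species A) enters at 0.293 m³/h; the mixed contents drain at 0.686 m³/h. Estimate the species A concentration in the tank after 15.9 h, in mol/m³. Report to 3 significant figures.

Let m(t) be the amount of species A. Volume: V(t) = V₀ + (Q_in − Q_out) t = 21.8 − 0.39300 t; V(15.9) = 15.551 m³.
No species A enters, so dm/dt = −Q_out · (m/V).
Separate: dm/m = −Q_out dt/V(t) ⇒ ln(m/m₀) = −(Q_out/(Q_in−Q_out)) ln(V/V₀).
m = m₀ (V₀/V)^(Q_out/(Q_in−Q_out)) = 23.3 × (21.8/15.551)^(-1.7455) = 12.921 mol.
C = m/V = 12.921/15.551 = 0.83087 mol/m³.

0.831 mol/m³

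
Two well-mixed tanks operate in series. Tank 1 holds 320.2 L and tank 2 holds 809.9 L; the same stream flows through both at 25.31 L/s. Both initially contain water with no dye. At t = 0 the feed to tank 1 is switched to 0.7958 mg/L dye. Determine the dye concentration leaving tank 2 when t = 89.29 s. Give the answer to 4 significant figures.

Each tank obeys Vᵢ dCᵢ/dt = Q(Cᵢ₋₁ − Cᵢ), so τᵢ = Vᵢ/Q.
τ₁ = 320.2/25.31 = 12.6511 s; τ₂ = 809.9/25.31 = 31.9992 s.
Solving the cascade with C₁(0)=C₂(0)=0 gives C₂(t) = C_in[1 − (τ₁ e^(−t/τ₁) − τ₂ e^(−t/τ₂))/(τ₁ − τ₂)].
At t = 89.29: e^(−t/τ₁) = 0.000860609, e^(−t/τ₂) = 0.0613978.
C₂ = 0.7958·[1 − (12.6511·0.000860609 − 31.9992·0.0613978)/(-19.3481)] = 0.7958·0.899019 = 0.715439 mg/L.

0.7154 mg/L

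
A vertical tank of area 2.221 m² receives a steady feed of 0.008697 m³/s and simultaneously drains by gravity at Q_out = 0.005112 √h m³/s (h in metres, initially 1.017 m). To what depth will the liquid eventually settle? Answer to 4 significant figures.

2.894 m

Level balance: A dh/dt = 0.008697 − 0.005112 √h. Setting dh/dt = 0:
Q_in = 0.005112 √h_ss ⇒ √h_ss = 0.008697/0.005112 = 1.70129.
h_ss = 1.70129² = 2.89439 m. (Since h₀ = 1.017 m < h_ss, the level will rise toward this value.)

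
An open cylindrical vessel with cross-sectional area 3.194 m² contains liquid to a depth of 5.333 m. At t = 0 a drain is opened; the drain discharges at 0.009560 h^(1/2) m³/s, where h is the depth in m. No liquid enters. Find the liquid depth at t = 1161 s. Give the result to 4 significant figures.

0.3270 m

Volume balance on the tank: A dh/dt = −0.009560 √h.
∫ h^(−1/2) dh = −(0.009560/A) ∫ dt, giving 2√h = 2√h₀ − (0.009560/A) t.
√h = √5.333 − 0.009560·1161/(2·3.194) = 2.30933 − 1.73750 = 0.571827.
h = 0.571827² = 0.326987 m.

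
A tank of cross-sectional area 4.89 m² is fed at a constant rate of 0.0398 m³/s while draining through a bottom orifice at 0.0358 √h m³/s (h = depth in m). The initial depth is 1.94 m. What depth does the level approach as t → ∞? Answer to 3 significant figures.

1.24 m

Mass balance (ρ constant): A dh/dt = Q_in − 0.0358 √h. At steady state dh/dt = 0:
Q_in = 0.0358 √h_ss ⇒ √h_ss = 0.0398/0.0358 = 1.1117.
h_ss = 1.1117² = 1.2359 m. (Since h₀ = 1.94 m > h_ss, the level will fall toward this value.)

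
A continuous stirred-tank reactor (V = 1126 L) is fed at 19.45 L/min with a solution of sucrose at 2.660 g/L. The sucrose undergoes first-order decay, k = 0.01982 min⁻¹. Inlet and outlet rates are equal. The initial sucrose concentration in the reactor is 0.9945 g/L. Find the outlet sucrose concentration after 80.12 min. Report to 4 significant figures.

1.226 g/L

Accumulation = in − out − consumed: V dC/dt = Q C_in − Q C − k V C.
This is linear with rate a = Q/V + k = 0.0370935 min⁻¹.
C_ss = Q C_in/(Q + kV) = 1.23870 g/L; C(t) = C_ss + (C₀ − C_ss) e^(−a t).
C(80.12) = 1.23870 + (-0.244196)·e^(−0.0370935·80.12) = 1.23870 + (-0.244196)·0.0512042 = 1.22619 g/L.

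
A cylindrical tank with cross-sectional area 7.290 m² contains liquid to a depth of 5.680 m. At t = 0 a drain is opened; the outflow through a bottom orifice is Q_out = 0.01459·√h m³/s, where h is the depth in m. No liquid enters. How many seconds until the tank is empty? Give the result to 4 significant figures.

Accumulation of liquid (constant cross-section A): A dh/dt = −0.01459 √h.
This is separable: 2 d(√h)/dt = −0.01459/A, so √h = √h₀ − (0.01459/(2A)) t.
Tank is empty when √h = 0: t_empty = 2A√h₀/0.01459.
t_empty = 2·7.290·√5.680/0.01459 = 14.5800·2.38328/0.01459 = 2381.64 s.

2382 s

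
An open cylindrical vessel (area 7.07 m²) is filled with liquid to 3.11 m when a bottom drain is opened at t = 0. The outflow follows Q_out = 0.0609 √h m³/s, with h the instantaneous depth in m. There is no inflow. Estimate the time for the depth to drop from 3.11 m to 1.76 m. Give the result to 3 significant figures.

Unsteady balance on liquid volume: A dh/dt = −0.0609 √h.
∫ h^(−1/2) dh = −(0.0609/A) ∫ dt, giving 2√h = 2√h₀ − (0.0609/A) t.
t = 2A(√h₀ − √h)/0.0609 = 2·7.07·(√3.11 − √1.76)/0.0609
  = 14.140 × (1.7635 − 1.3266) / 0.0609 = 101.43 s.

101 s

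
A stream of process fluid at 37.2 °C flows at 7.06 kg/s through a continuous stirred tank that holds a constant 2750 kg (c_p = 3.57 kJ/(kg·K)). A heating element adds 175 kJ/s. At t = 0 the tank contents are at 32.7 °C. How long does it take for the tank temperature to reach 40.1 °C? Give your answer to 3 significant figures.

M c_p dT/dt = ṁ c_p (T_in − T) + Q̇.
τ = M/ṁ = 389.52 s; T_ss = T_in + Q̇/(ṁ c_p) = 44.143 °C.
T(t) = T_ss + (T₀ − T_ss) e^(−t/τ). Set T = 40.1:
e^(−t/τ) = (40.1 − 44.143)/(32.7 − 44.143) = 0.35333
t = −389.52 · ln(0.35333) = 405.23 s.

405 s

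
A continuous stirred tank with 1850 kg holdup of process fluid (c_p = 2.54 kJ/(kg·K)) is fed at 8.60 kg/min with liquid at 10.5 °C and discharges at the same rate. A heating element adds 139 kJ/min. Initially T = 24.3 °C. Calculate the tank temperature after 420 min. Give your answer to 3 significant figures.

17.9 °C

Unsteady energy balance on the tank contents: M c_p dT/dt = ṁ c_p (T_in − T) + 139.
τ = M/ṁ = 215.12 min; T_ss = T_in + Q̇/(ṁ c_p) = 10.5 + 139/(8.60·2.54) = 16.863 °C.
T approaches T_ss exponentially: T(t) = T_ss + (T₀ − T_ss) e^(−t/τ).
T(420) = 16.863 + (7.4367)·e^(−420/215.12) = 16.863 + (7.4367)·0.14193 = 17.919 °C.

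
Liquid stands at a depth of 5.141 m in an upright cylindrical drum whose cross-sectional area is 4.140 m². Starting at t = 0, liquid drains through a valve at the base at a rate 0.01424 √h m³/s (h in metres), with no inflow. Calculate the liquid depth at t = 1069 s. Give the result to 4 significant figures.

0.1840 m

A dh/dt = −Q_out = −0.01424 √h.
Separate and integrate: 2(√h − √h₀) = −(0.01424/A) t.
√h = √5.141 − 0.01424·1069/(2·4.140) = 2.26738 − 1.83847 = 0.428904.
h = 0.428904² = 0.183959 m.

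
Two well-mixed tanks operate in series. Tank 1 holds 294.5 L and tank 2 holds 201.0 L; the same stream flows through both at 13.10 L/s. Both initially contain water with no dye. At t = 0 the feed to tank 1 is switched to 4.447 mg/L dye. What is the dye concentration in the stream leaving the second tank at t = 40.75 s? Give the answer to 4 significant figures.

Species balance on tank i: dCᵢ/dt = (Cᵢ₋₁ − Cᵢ)/τᵢ with τᵢ = Vᵢ/Q.
τ₁ = 294.5/13.10 = 22.4809 s; τ₂ = 201.0/13.10 = 15.3435 s.
Solving the cascade with C₁(0)=C₂(0)=0 gives C₂(t) = C_in[1 − (τ₁ e^(−t/τ₁) − τ₂ e^(−t/τ₂))/(τ₁ − τ₂)].
At t = 40.75: e^(−t/τ₁) = 0.163221, e^(−t/τ₂) = 0.0702394.
C₂ = 4.447·[1 − (22.4809·0.163221 − 15.3435·0.0702394)/(7.13740)] = 4.447·0.636893 = 2.83226 mg/L.

2.832 mg/L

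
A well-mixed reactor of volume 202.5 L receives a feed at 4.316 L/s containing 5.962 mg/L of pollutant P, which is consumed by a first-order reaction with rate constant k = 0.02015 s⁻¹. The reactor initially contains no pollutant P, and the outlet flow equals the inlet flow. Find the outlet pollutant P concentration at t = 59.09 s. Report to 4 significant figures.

2.800 mg/L

Accumulation = in − out − consumed: V dC/dt = Q C_in − Q C − k V C.
This is linear with rate a = Q/V + k = 0.0414636 s⁻¹.
C_ss = Q C_in/(Q + kV) = 3.06465 mg/L; C(t) = C_ss + (C₀ − C_ss) e^(−a t).
C(59.09) = 3.06465 + (-3.06465)·e^(−0.0414636·59.09) = 3.06465 + (-3.06465)·0.0862864 = 2.80022 mg/L.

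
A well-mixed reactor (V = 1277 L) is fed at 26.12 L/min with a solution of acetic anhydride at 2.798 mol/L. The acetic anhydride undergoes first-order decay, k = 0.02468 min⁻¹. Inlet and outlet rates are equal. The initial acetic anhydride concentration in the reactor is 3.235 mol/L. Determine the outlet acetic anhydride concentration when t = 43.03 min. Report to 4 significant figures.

Accumulation = in − out − consumed: V dC/dt = Q C_in − Q C − k V C.
This is linear with rate a = Q/V + k = 0.0451342 min⁻¹.
C_ss = Q C_in/(Q + kV) = 1.26801 mol/L; C(t) = C_ss + (C₀ − C_ss) e^(−a t).
C(43.03) = 1.26801 + (1.96699)·e^(−0.0451342·43.03) = 1.26801 + (1.96699)·0.143399 = 1.55008 mol/L.

1.550 mol/L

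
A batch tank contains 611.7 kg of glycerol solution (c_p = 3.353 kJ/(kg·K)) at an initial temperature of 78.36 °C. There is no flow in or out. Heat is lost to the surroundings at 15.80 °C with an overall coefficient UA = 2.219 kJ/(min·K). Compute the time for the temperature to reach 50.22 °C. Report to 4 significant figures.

Energy balance: M c_p dT/dt = −UA(T − T_amb).
τ = M c_p/UA = 924.304 min; T_ss = T_amb = 15.8000 °C.
T(t) = T_ss + (T₀ − T_ss)e^(−t/τ); set T = 50.22:
t = −τ ln[(T − T_ss)/(T₀ − T_ss)] = −924.304 · ln(0.550192) = 552.261 min.

552.3 min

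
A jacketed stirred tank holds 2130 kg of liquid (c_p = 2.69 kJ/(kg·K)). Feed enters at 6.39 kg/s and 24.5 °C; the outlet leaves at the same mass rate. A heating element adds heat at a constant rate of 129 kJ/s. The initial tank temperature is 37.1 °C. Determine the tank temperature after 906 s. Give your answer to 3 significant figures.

Unsteady energy balance on the tank contents: M c_p dT/dt = ṁ c_p (T_in − T) + 129.
Rearrange: dT/dt = (T_ss − T)/τ with τ = M/ṁ = 333.33 s and T_ss = T_in + Q̇/(ṁ c_p) = 32.005 °C.
Solution: T(t) = T_ss + (T₀ − T_ss) e^(−t/τ).
T(906) = 32.005 + (5.0952)·e^(−906/333.33) = 32.005 + (5.0952)·0.066007 = 32.341 °C.

32.3 °C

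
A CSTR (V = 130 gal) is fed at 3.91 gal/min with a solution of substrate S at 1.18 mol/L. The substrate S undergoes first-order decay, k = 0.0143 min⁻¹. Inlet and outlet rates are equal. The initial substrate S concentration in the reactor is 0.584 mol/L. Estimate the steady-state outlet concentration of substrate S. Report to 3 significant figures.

V dC/dt = Q(C_in − C) − k V C.
Steady state (dC/dt = 0): C_ss = Q C_in/(Q + kV) = C_in/(1 + kV/Q).
C_ss = 3.91·1.18/(3.91 + 0.0143·130) = 4.6138/5.7690 = 0.79976 mol/L.

0.800 mol/L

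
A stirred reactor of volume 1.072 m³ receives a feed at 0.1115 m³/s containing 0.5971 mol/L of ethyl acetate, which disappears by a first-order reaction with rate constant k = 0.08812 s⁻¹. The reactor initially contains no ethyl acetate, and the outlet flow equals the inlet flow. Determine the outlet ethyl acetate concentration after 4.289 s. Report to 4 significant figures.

Species balance: V dC/dt = Q C_in − Q C − k V C.
This is linear with rate a = Q/V + k = 0.192131 s⁻¹.
C_ss = Q C_in/(Q + kV) = 0.323243 mol/L; C(t) = C_ss + (C₀ − C_ss) e^(−a t).
C(4.289) = 0.323243 + (-0.323243)·e^(−0.192131·4.289) = 0.323243 + (-0.323243)·0.438651 = 0.181452 mol/L.

0.1815 mol/L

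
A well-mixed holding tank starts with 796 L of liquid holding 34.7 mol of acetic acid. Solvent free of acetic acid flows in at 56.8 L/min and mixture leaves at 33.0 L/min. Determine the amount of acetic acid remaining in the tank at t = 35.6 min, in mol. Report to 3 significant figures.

12.7 mol

Total volume: dV/dt = Q_in − Q_out = 23.800 L/min, so V(t) = 796 + 23.800 t and V(35.6) = 1643.3 L.
Species balance (pure solvent in): dm/dt = −Q_out · m/V(t).
dm/m = −Q_out dt/(V₀ + 23.800 t); integrating gives ln(m/m₀) = −(Q_out/(Q_in−Q_out)) ln(V/V₀).
m = m₀ (V₀/V)^(Q_out/(Q_in−Q_out)) = 34.7 × (796/1643.3)^(1.3866) = 12.701 mol.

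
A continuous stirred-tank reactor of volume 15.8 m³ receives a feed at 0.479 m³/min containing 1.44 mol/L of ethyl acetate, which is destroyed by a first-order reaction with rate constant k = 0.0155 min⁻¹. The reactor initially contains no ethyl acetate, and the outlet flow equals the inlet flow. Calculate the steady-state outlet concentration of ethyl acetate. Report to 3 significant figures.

0.953 mol/L

Species balance: V dC/dt = Q C_in − Q C − k V C.
At steady state: 0 = Q C_in − (Q + kV) C_ss, so C_ss = Q C_in/(Q + kV).
C_ss = 0.479·1.44/(0.479 + 0.0155·15.8) = 0.68976/0.72390 = 0.95284 mol/L.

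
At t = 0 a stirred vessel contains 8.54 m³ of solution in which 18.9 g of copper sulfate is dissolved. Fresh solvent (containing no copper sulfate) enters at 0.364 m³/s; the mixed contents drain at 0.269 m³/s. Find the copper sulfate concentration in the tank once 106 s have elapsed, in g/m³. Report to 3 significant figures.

Let m(t) be the amount of copper sulfate. Volume: V(t) = V₀ + (Q_in − Q_out) t = 8.54 + 0.095000 t; V(106) = 18.610 m³.
No copper sulfate enters, so dm/dt = −Q_out · (m/V).
dm/m = −Q_out dt/(V₀ + 0.095000 t); integrating gives ln(m/m₀) = −(Q_out/(Q_in−Q_out)) ln(V/V₀).
m = m₀ (V₀/V)^(Q_out/(Q_in−Q_out)) = 18.9 × (8.54/18.610)^(2.8316) = 2.0824 g.
C = m/V = 2.0824/18.610 = 0.11190 g/m³.

0.112 g/m³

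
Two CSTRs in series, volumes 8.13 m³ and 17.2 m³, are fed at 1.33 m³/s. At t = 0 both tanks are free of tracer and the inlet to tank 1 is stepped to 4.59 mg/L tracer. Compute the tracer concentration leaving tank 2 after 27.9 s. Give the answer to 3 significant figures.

Species balance on tank i: dCᵢ/dt = (Cᵢ₋₁ − Cᵢ)/τᵢ with τᵢ = Vᵢ/Q.
τ₁ = 8.13/1.33 = 6.1128 s; τ₂ = 17.2/1.33 = 12.932 s.
Tank 1: C₁ = C_in(1 − e^(−t/τ₁)). Tank 2 (τ₁ ≠ τ₂): C₂ = C_in[1 − (τ₁ e^(−t/τ₁) − τ₂ e^(−t/τ₂))/(τ₁ − τ₂)].
At t = 27.9: e^(−t/τ₁) = 0.010418, e^(−t/τ₂) = 0.11563.
C₂ = 4.59·[1 − (6.1128·0.010418 − 12.932·0.11563)/(-6.8195)] = 4.59·0.79007 = 3.6264 mg/L.

3.63 mg/L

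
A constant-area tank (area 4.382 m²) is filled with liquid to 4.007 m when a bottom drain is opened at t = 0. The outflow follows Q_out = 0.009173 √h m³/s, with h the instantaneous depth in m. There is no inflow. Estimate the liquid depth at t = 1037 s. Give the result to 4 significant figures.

Volume balance on the tank: A dh/dt = −0.009173 √h.
This is separable: 2 d(√h)/dt = −0.009173/A, so √h = √h₀ − (0.009173/(2A)) t.
√h = √4.007 − 0.009173·1037/(2·4.382) = 2.00175 − 1.08539 = 0.916354.
h = 0.916354² = 0.839705 m.

0.8397 m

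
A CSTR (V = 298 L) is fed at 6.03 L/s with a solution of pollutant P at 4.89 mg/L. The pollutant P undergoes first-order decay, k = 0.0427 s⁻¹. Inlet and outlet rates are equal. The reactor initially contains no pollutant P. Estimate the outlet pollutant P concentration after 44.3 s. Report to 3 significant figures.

1.48 mg/L

Species balance: V dC/dt = Q C_in − Q C − k V C.
This is linear with rate a = Q/V + k = 0.062935 s⁻¹.
C_ss = Q C_in/(Q + kV) = 1.5722 mg/L; C(t) = C_ss + (C₀ − C_ss) e^(−a t).
C(44.3) = 1.5722 + (-1.5722)·e^(−0.062935·44.3) = 1.5722 + (-1.5722)·0.061543 = 1.4755 mg/L.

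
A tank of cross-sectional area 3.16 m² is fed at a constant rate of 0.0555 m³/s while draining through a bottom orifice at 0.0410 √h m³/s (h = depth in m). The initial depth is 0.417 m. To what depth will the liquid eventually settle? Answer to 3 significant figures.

Level balance: A dh/dt = 0.0555 − 0.0410 √h. Setting dh/dt = 0:
Q_in = 0.0410 √h_ss ⇒ √h_ss = 0.0555/0.0410 = 1.3537.
h_ss = 1.3537² = 1.8324 m. (Since h₀ = 0.417 m < h_ss, the level will rise toward this value.)

1.83 m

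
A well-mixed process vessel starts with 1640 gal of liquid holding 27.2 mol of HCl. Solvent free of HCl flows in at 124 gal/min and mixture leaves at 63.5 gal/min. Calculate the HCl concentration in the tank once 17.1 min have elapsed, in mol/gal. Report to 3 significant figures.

0.00609 mol/gal

Let m(t) be the amount of HCl. Volume: V(t) = V₀ + (Q_in − Q_out) t = 1640 + 60.500 t; V(17.1) = 2674.6 gal.
Solute balance: dm/dt = 0 − Q_out C = −Q_out m/V(t).
dm/m = −Q_out dt/(V₀ + 60.500 t); integrating gives ln(m/m₀) = −(Q_out/(Q_in−Q_out)) ln(V/V₀).
m = m₀ (V₀/V)^(Q_out/(Q_in−Q_out)) = 27.2 × (1640/2674.6)^(1.0496) = 16.279 mol.
C = m/V = 16.279/2674.6 = 0.0060867 mol/gal.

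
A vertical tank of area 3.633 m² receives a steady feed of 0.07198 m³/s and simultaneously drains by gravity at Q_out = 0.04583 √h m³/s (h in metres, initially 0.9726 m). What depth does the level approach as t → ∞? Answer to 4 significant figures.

2.467 m

Volume balance on the tank: A dh/dt = Q_in − 0.04583 √h. At steady state dh/dt = 0:
Q_in = 0.04583 √h_ss ⇒ √h_ss = 0.07198/0.04583 = 1.57059.
h_ss = 1.57059² = 2.46674 m. (Since h₀ = 0.9726 m < h_ss, the level will rise toward this value.)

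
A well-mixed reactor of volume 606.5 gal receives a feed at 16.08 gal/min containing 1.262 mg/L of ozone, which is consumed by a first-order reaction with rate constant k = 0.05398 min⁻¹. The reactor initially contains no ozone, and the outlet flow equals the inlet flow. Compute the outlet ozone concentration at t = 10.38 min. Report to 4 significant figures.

V dC/dt = Q(C_in − C) − k V C.
dC/dt = (Q/V) C_in − (Q/V + k) C; effective rate a = Q/V + k = 0.0265128 + 0.05398 = 0.0804928 min⁻¹.
C_ss = Q C_in/(Q + kV) = 0.415679 mg/L; C(t) = C_ss + (C₀ − C_ss) e^(−a t).
C(10.38) = 0.415679 + (-0.415679)·e^(−0.0804928·10.38) = 0.415679 + (-0.415679)·0.433651 = 0.235419 mg/L.

0.2354 mg/L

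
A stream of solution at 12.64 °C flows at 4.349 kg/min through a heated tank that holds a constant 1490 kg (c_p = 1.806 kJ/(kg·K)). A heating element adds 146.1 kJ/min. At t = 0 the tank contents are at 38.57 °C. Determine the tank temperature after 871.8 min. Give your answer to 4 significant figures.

31.82 °C

M c_p dT/dt = ṁ c_p (T_in − T) + Q̇.
Rearrange: dT/dt = (T_ss − T)/τ with τ = M/ṁ = 342.607 min and T_ss = T_in + Q̇/(ṁ c_p) = 31.2413 °C.
Integrating: T(t) = T_ss + (T₀ − T_ss) e^(−t/τ).
T(871.8) = 31.2413 + (7.32871)·e^(−871.8/342.607) = 31.2413 + (7.32871)·0.0785042 = 31.8166 °C.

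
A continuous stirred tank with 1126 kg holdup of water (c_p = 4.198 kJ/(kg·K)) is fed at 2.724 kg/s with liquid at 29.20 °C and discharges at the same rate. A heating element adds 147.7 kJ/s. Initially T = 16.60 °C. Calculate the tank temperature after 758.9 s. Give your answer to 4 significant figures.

38.05 °C

Heat balance on the well-mixed liquid: M c_p dT/dt = ṁ c_p (T_in − T) + 147.7.
Rearrange: dT/dt = (T_ss − T)/τ with τ = M/ṁ = 413.363 s and T_ss = T_in + Q̇/(ṁ c_p) = 42.1161 °C.
This is linear first-order; T(t) = T_ss + (T₀ − T_ss) e^(−t/τ).
T(758.9) = 42.1161 + (-25.5161)·e^(−758.9/413.363) = 42.1161 + (-25.5161)·0.159467 = 38.0471 °C.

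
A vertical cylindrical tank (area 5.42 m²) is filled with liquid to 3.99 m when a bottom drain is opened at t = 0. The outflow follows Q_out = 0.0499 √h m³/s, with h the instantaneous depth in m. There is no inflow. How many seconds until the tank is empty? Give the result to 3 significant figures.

Volume balance on the tank: A dh/dt = −0.0499 √h.
Separate and integrate: 2(√h − √h₀) = −(0.0499/A) t.
Set h = 0: 2√h₀ = (0.0499/A) t_empty ⇒ t_empty = 2A√h₀/0.0499.
t_empty = 2·5.42·√3.99/0.0499 = 10.840·1.9975/0.0499 = 433.93 s.

434 s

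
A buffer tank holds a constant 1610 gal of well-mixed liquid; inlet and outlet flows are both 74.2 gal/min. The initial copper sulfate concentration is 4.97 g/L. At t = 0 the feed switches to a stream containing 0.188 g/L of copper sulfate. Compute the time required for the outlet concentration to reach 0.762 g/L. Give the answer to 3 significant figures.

46.0 min

Species balance: V dC/dt = Q(C_in − C) ⇒ τ = V/Q = 21.698 min.
C(t) = C_in + (C₀ − C_in) e^(−t/τ). Set C = 0.762 and solve for t:
e^(−t/τ) = (C − C_in)/(C₀ − C_in) = (0.762 − 0.188)/(4.97 − 0.188) = 0.12003
t = −τ ln(…) = 21.698 × 2.1200 = 46.000 min.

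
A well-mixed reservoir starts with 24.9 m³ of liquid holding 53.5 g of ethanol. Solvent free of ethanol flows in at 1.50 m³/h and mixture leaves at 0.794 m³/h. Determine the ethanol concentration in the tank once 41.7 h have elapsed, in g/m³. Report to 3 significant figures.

0.409 g/m³

Let m(t) be the amount of ethanol. Volume: V(t) = V₀ + (Q_in − Q_out) t = 24.9 + 0.70600 t; V(41.7) = 54.340 m³.
No ethanol enters, so dm/dt = −Q_out · (m/V).
dm/m = −Q_out dt/(V₀ + 0.70600 t); integrating gives ln(m/m₀) = −(Q_out/(Q_in−Q_out)) ln(V/V₀).
m = m₀ (V₀/V)^(Q_out/(Q_in−Q_out)) = 53.5 × (24.9/54.340)^(1.1246) = 22.243 g.
C = m/V = 22.243/54.340 = 0.40932 g/m³.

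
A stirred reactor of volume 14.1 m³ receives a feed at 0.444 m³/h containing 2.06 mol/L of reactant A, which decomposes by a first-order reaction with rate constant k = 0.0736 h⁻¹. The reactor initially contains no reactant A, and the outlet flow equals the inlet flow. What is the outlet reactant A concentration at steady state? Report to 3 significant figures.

Species balance: V dC/dt = Q C_in − Q C − k V C.
At steady state: 0 = Q C_in − (Q + kV) C_ss, so C_ss = Q C_in/(Q + kV).
C_ss = 0.444·2.06/(0.444 + 0.0736·14.1) = 0.91464/1.4818 = 0.61727 mol/L.

0.617 mol/L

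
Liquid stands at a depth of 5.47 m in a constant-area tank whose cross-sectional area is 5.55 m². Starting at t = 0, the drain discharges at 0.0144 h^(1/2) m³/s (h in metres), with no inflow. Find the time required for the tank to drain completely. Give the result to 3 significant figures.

A dh/dt = −Q_out = −0.0144 √h.
This is separable: 2 d(√h)/dt = −0.0144/A, so √h = √h₀ − (0.0144/(2A)) t.
Tank is empty when √h = 0: t_empty = 2A√h₀/0.0144.
t_empty = 2·5.55·√5.47/0.0144 = 11.100·2.3388/0.0144 = 1802.8 s.

1800 s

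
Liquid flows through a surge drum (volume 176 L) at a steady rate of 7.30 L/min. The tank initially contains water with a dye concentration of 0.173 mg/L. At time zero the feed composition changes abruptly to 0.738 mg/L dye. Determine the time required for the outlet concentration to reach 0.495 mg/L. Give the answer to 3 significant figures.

Species balance: V dC/dt = Q(C_in − C) ⇒ τ = V/Q = 24.110 min.
C(t) = C_in + (C₀ − C_in) e^(−t/τ). Set C = 0.495 and solve for t:
e^(−t/τ) = (C − C_in)/(C₀ − C_in) = (0.495 − 0.738)/(0.173 − 0.738) = 0.43009
t = −τ ln(…) = 24.110 × 0.84376 = 20.343 min.

20.3 min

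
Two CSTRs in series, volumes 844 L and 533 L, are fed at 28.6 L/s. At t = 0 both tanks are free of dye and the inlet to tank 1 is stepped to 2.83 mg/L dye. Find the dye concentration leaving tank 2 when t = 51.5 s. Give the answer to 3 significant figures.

1.79 mg/L

Species balance on tank i: dCᵢ/dt = (Cᵢ₋₁ − Cᵢ)/τᵢ with τᵢ = Vᵢ/Q.
τ₁ = 844/28.6 = 29.510 s; τ₂ = 533/28.6 = 18.636 s.
Tank 1: C₁ = C_in(1 − e^(−t/τ₁)). Tank 2 (τ₁ ≠ τ₂): C₂ = C_in[1 − (τ₁ e^(−t/τ₁) − τ₂ e^(−t/τ₂))/(τ₁ − τ₂)].
At t = 51.5: e^(−t/τ₁) = 0.17462, e^(−t/τ₂) = 0.063076.
C₂ = 2.83·[1 − (29.510·0.17462 − 18.636·0.063076)/(10.874)] = 2.83·0.63421 = 1.7948 mg/L.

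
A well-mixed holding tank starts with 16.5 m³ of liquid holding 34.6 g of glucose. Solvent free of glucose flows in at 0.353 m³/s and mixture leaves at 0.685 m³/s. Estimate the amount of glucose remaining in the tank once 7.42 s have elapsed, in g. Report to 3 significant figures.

Let m(t) be the amount of glucose. Volume: V(t) = V₀ + (Q_in − Q_out) t = 16.5 − 0.33200 t; V(7.42) = 14.037 m³.
Solute balance: dm/dt = 0 − Q_out C = −Q_out m/V(t).
dm/m = −Q_out dt/(V₀ − 0.33200 t); integrating gives ln(m/m₀) = −(Q_out/(Q_in−Q_out)) ln(V/V₀).
m = m₀ (V₀/V)^(Q_out/(Q_in−Q_out)) = 34.6 × (16.5/14.037)^(-2.0633) = 24.785 g.

24.8 g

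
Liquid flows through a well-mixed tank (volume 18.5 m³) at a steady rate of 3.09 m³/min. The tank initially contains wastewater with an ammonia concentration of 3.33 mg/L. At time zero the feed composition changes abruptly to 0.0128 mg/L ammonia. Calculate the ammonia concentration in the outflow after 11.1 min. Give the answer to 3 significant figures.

Accumulation = in − out for the solute gives V dC/dt = Q(C_in − C).
Time constant τ = V/Q = 18.5/3.09 = 5.9871 min.
Solution: C(t) = C_in + (C₀ − C_in) e^(−t/τ).
C(11.1) = 0.0128 + (3.33 − 0.0128)·e^(−11.1/5.9871) = 0.0128 + (3.3172)·0.15661 = 0.53230 mg/L.

0.532 mg/L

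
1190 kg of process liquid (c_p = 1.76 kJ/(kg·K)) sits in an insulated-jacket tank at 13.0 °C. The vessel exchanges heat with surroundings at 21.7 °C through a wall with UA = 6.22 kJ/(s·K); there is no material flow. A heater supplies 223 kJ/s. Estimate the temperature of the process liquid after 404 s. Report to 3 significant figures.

44.1 °C

First-law balance (no shaft work): M c_p dT/dt = −UA(T − T_amb) + Q̇.
dT/dt = (T_ss − T)/τ with T_ss = T_amb + Q̇/UA = 21.7 + 223/6.22 = 57.552 °C, τ = M c_p/UA = 1190·1.76/6.22 = 336.72 s.
Integrating: T(t) = T_ss + (T₀ − T_ss) e^(−t/τ).
T(404) = 57.552 + (-44.552)·0.30125 = 44.131 °C.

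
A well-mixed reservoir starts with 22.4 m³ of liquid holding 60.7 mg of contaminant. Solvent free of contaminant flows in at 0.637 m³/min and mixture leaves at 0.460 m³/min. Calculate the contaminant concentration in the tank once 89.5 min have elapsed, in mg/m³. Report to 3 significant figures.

Let m(t) be the amount of contaminant. Volume: V(t) = V₀ + (Q_in − Q_out) t = 22.4 + 0.17700 t; V(89.5) = 38.242 m³.
No contaminant enters, so dm/dt = −Q_out · (m/V).
Separate: dm/m = −Q_out dt/V(t) ⇒ ln(m/m₀) = −(Q_out/(Q_in−Q_out)) ln(V/V₀).
m = m₀ (V₀/V)^(Q_out/(Q_in−Q_out)) = 60.7 × (22.4/38.242)^(2.5989) = 15.118 mg.
C = m/V = 15.118/38.242 = 0.39534 mg/m³.

0.395 mg/m³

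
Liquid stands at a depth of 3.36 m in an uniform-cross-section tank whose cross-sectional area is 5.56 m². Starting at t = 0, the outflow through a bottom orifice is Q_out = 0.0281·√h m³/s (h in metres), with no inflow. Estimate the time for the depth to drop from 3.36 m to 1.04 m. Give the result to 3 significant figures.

322 s

A dh/dt = −Q_out = −0.0281 √h.
This is separable: 2 d(√h)/dt = −0.0281/A, so √h = √h₀ − (0.0281/(2A)) t.
t = 2A(√h₀ − √h)/0.0281 = 2·5.56·(√3.36 − √1.04)/0.0281
  = 11.120 × (1.8330 − 1.0198) / 0.0281 = 321.82 s.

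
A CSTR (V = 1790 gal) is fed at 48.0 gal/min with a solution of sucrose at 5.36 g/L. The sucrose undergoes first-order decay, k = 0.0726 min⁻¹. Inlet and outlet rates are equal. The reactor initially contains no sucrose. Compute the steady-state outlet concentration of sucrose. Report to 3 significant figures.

Species balance: V dC/dt = Q C_in − Q C − k V C.
At steady state: 0 = Q C_in − (Q + kV) C_ss, so C_ss = Q C_in/(Q + kV).
C_ss = 48.0·5.36/(48.0 + 0.0726·1790) = 257.28/177.95 = 1.4458 g/L.

1.45 g/L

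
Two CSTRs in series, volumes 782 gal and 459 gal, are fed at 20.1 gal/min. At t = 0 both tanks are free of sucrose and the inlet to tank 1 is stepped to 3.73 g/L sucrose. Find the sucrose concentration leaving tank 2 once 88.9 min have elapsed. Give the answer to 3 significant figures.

Species balance on tank i: dCᵢ/dt = (Cᵢ₋₁ − Cᵢ)/τᵢ with τᵢ = Vᵢ/Q.
τ₁ = 782/20.1 = 38.905 min; τ₂ = 459/20.1 = 22.836 min.
Tank 1: C₁ = C_in(1 − e^(−t/τ₁)). Tank 2 (τ₁ ≠ τ₂): C₂ = C_in[1 − (τ₁ e^(−t/τ₁) − τ₂ e^(−t/τ₂))/(τ₁ − τ₂)].
At t = 88.9: e^(−t/τ₁) = 0.10177, e^(−t/τ₂) = 0.020384.
C₂ = 3.73·[1 − (38.905·0.10177 − 22.836·0.020384)/(16.070)] = 3.73·0.78257 = 2.9190 g/L.

2.92 g/L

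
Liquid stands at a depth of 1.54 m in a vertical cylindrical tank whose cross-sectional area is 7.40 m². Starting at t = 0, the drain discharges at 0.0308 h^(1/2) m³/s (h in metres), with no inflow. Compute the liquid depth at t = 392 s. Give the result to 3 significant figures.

0.181 m

Mass balance (ρ constant): A dh/dt = −0.0308 √h.
This is separable: 2 d(√h)/dt = −0.0308/A, so √h = √h₀ − (0.0308/(2A)) t.
√h = √1.54 − 0.0308·392/(2·7.40) = 1.2410 − 0.81578 = 0.42518.
h = 0.42518² = 0.18078 m.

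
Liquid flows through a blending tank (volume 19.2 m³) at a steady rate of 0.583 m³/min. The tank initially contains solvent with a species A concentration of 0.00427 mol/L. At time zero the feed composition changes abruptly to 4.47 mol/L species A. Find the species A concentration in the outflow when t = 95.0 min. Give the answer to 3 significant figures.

4.22 mol/L

Transient balance on the dissolved component: V dC/dt = Q(C_in − C).
So dC/dt = (C_in − C)/τ with τ = V/Q = 19.2/0.583 = 32.933 min.
C approaches C_in exponentially: C(t) = C_in + (C₀ − C_in) e^(−t/τ).
C(95.0) = 4.47 + (0.00427 − 4.47)·e^(−95.0/32.933) = 4.47 + (-4.4657)·0.055875 = 4.2205 mol/L.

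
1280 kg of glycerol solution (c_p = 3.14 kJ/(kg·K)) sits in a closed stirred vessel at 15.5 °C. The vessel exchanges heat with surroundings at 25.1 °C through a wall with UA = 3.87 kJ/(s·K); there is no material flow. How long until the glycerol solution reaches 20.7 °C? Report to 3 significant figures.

810 s

Lumped-capacitance energy balance: M c_p dT/dt = UA(T_amb − T).
τ = M c_p/UA = 1038.6 s; T_ss = T_amb = 25.100 °C.
T(t) = T_ss + (T₀ − T_ss)e^(−t/τ); set T = 20.7:
t = −τ ln[(T − T_ss)/(T₀ − T_ss)] = −1038.6 · ln(0.45833) = 810.24 s.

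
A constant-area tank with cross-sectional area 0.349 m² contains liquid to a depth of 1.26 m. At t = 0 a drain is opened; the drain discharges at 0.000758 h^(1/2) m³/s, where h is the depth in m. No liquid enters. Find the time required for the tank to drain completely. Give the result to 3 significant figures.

Volume balance on the tank: A dh/dt = −0.000758 √h.
∫ h^(−1/2) dh = −(0.000758/A) ∫ dt, giving 2√h = 2√h₀ − (0.000758/A) t.
Tank is empty when √h = 0: t_empty = 2A√h₀/0.000758.
t_empty = 2·0.349·√1.26/0.000758 = 0.69800·1.1225/0.000758 = 1033.6 s.

1030 s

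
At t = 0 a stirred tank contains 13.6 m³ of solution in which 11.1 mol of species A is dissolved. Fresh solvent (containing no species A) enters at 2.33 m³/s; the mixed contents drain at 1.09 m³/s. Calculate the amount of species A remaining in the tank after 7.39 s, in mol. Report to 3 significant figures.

7.06 mol

Total volume: dV/dt = Q_in − Q_out = 1.2400 m³/s, so V(t) = 13.6 + 1.2400 t and V(7.39) = 22.764 m³.
Species balance (pure solvent in): dm/dt = −Q_out · m/V(t).
Separate: dm/m = −Q_out dt/V(t) ⇒ ln(m/m₀) = −(Q_out/(Q_in−Q_out)) ln(V/V₀).
m = m₀ (V₀/V)^(Q_out/(Q_in−Q_out)) = 11.1 × (13.6/22.764)^(0.87903) = 7.0580 mol.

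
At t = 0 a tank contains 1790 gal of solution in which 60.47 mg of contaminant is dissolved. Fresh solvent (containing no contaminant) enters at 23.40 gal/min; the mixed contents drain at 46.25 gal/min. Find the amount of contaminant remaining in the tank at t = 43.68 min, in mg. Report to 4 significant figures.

11.61 mg

Total volume: dV/dt = Q_in − Q_out = -22.8500 gal/min, so V(t) = 1790 − 22.8500 t and V(43.68) = 791.912 gal.
No contaminant enters, so dm/dt = −Q_out · (m/V).
dm/m = −Q_out dt/(V₀ − 22.8500 t); integrating gives ln(m/m₀) = −(Q_out/(Q_in−Q_out)) ln(V/V₀).
m = m₀ (V₀/V)^(Q_out/(Q_in−Q_out)) = 60.47 × (1790/791.912)^(-2.02407) = 11.6055 mg.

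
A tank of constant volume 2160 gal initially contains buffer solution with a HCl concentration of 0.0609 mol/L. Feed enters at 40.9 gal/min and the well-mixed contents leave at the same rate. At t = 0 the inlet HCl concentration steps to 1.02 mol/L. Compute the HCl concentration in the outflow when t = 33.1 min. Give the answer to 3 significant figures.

Unsteady species balance (constant V, well mixed): V dC/dt = Q(C_in − C).
Rewrite as dC/dt + C/τ = C_in/τ, τ = V/Q = 52.812 min.
Integrating: C(t) = C_in + (C₀ − C_in) e^(−t/τ).
C(33.1) = 1.02 + (0.0609 − 1.02)·e^(−33.1/52.812) = 1.02 + (-0.95910)·0.53432 = 0.50753 mol/L.

0.508 mol/L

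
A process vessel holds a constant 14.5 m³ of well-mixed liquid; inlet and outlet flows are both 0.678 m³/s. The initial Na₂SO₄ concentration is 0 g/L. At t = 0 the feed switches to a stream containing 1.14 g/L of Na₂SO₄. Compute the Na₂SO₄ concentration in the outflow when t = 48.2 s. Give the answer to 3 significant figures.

Unsteady species balance (constant V, well mixed): V dC/dt = Q(C_in − C).
Rewrite as dC/dt + C/τ = C_in/τ, τ = V/Q = 21.386 s.
Integrating: C(t) = C_in + (C₀ − C_in) e^(−t/τ).
C(48.2) = 1.14 + (0 − 1.14)·e^(−48.2/21.386) = 1.14 + (-1.1400)·0.10500 = 1.0203 g/L.

1.02 g/L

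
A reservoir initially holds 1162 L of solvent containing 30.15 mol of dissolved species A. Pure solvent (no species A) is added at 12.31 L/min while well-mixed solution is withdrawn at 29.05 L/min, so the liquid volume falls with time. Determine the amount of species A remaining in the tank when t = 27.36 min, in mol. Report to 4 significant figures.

12.64 mol

Total volume: dV/dt = Q_in − Q_out = -16.7400 L/min, so V(t) = 1162 − 16.7400 t and V(27.36) = 703.994 L.
Solute balance: dm/dt = 0 − Q_out C = −Q_out m/V(t).
Separate: dm/m = −Q_out dt/V(t) ⇒ ln(m/m₀) = −(Q_out/(Q_in−Q_out)) ln(V/V₀).
m = m₀ (V₀/V)^(Q_out/(Q_in−Q_out)) = 30.15 × (1162/703.994)^(-1.73536) = 12.6359 mol.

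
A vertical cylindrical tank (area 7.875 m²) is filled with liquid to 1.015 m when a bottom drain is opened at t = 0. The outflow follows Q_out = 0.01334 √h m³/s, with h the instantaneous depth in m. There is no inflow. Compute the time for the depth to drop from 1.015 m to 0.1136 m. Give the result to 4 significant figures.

A dh/dt = −Q_out = −0.01334 √h.
∫ h^(−1/2) dh = −(0.01334/A) ∫ dt, giving 2√h = 2√h₀ − (0.01334/A) t.
t = 2A(√h₀ − √h)/0.01334 = 2·7.875·(√1.015 − √0.1136)/0.01334
  = 15.7500 × (1.00747 − 0.337046) / 0.01334 = 791.545 s.

791.5 s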